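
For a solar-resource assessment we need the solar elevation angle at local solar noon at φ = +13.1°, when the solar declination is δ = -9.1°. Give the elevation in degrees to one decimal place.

67.8°

At local noon the hour angle is zero, so the zenith angle equals |φ − δ| = |+13.1° − (-9.100°)| = 22.200°.
Elevation = 90° − 22.200° = 67.8°.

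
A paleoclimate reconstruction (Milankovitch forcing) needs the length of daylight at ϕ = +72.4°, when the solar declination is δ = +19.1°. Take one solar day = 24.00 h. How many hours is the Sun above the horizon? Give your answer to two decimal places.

24.00 h

Sunrise equation: cos h₀ = −tan ϕ · tan δ = -1.0916 ≤ −1, so the Sun never sets (polar day) and h₀ = π.
Daylight = 2h₀/(2π) × 24.00 h = (3.1416/π) × 24.00 = 24.00 h.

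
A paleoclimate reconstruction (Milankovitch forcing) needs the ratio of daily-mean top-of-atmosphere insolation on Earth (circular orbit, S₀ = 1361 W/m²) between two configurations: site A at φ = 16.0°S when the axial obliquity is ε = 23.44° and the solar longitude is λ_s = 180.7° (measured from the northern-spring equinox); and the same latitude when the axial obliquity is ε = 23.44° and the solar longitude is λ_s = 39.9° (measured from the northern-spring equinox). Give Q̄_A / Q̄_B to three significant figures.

— Configuration A (φ=-16.0°):
Solar declination: sin δ = sin ε · sin λ_s = sin 23.44° × sin 180.7° = -0.00486, so δ = -0.278°.
cos H₀ = −tan(-16.0°) tan(-0.278°) = -0.0014, H₀ = 1.5722 rad.
Bracket: H₀ sin φ sin δ + cos φ cos δ sin H₀ = 1.5722×-0.27564×-0.00486 + 0.96126×0.99999×1.00000 = 0.002106 + 0.961250 = 0.963356.
Q̄ = (S₀/π) × [bracket] = (1361/π) × 0.963356 = 417.34 W/m².
— Configuration B (φ=-16.0°):
Solar declination: sin δ = sin ε · sin λ_s = sin 23.44° × sin 39.9° = 0.25516, so δ = +14.783°.
cos H₀ = −tan(-16.0°) tan(+14.783°) = 0.0757, H₀ = 1.4951 rad.
Bracket: H₀ sin φ sin δ + cos φ cos δ sin H₀ = 1.4951×-0.27564×0.25516 + 0.96126×0.96690×0.99713 = -0.105154 + 0.926775 = 0.821621.
Q̄ = (S₀/π) × [bracket] = (1361/π) × 0.821621 = 355.94 W/m².
Ratio Q̄_A / Q̄_B = 417.34 / 355.94 = 1.173.

Q̄_A / Q̄_B ≈ 1.17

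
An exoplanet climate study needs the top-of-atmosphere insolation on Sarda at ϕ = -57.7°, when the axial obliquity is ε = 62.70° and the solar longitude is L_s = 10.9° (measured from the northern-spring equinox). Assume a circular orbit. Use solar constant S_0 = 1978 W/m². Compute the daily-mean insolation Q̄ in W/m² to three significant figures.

Solar declination: sin δ = sin ε · sin L_s = sin 62.70° × sin 10.9° = 0.16803, so δ = +9.674°.
cos h₀ = −tan(-57.7°) tan(+9.674°) = 0.2696, h₀ = 1.2978 rad.
Bracket: h₀ sin ϕ sin δ + cos ϕ cos δ sin h₀ = 1.2978×-0.84526×0.16803 + 0.53435×0.98578×0.96296 = -0.184325 + 0.507241 = 0.322916.
Q̄ = (S_0/π) × [bracket] = (1978/π) × 0.322916 = 203.3 W/m².

Q̄ ≈ 203 W/m²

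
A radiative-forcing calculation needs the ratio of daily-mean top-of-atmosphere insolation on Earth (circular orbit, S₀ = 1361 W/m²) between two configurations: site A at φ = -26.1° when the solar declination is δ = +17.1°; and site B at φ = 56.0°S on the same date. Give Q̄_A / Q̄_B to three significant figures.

— Configuration A (φ=-26.1°):
cos H₀ = −tan(-26.1°) tan(+17.100°) = 0.1507, H₀ = 1.4195 rad.
Bracket: H₀ sin φ sin δ + cos φ cos δ sin H₀ = 1.4195×-0.43994×0.29404 + 0.89803×0.95579×0.98858 = -0.183626 + 0.848526 = 0.664900.
Q̄ = (S₀/π) × [bracket] = (1361/π) × 0.664900 = 288.05 W/m².
— Configuration B (φ=-56.0°):
cos H₀ = −tan(-56.0°) tan(+17.100°) = 0.4561, H₀ = 1.0972 rad.
Bracket: H₀ sin φ sin δ + cos φ cos δ sin H₀ = 1.0972×-0.82904×0.29404 + 0.55919×0.95579×0.88993 = -0.267465 + 0.475639 = 0.208174.
Q̄ = (S₀/π) × [bracket] = (1361/π) × 0.208174 = 90.185 W/m².
Ratio Q̄_A / Q̄_B = 288.05 / 90.185 = 3.194.

Q̄_A / Q̄_B ≈ 3.19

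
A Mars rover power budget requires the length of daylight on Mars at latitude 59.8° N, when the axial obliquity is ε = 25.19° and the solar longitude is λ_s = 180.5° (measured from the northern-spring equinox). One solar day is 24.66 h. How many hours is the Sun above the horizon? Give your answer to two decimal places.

Solar declination: sin δ = sin ε · sin λ_s = sin 25.19° × sin 180.5° = -0.00371, so δ = -0.213°.
cos H₀ = −tan φ · tan δ = −tan(+59.8°) × tan(-0.213°) = 0.0064, so H₀ = 1.5644 rad = 89.63°.
Daylight = 2H₀/(2π) × 24.66 h = (1.5644/π) × 24.66 = 12.28 h.

12.28 h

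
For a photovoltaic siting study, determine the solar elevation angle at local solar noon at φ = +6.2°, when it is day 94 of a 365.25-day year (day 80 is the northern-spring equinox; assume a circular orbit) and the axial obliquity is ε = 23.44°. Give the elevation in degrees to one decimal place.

89.2°

Solar longitude: λ_s = 360° × (94 − 80)/365.25 = 13.799°.
sin δ = sin 23.44° × sin 13.799° = 0.09488, so δ = +5.444°.
At local noon the hour angle is zero, so the zenith angle equals |φ − δ| = |+6.2° − (+5.444°)| = 0.756°.
Elevation = 90° − 0.756° = 89.2°.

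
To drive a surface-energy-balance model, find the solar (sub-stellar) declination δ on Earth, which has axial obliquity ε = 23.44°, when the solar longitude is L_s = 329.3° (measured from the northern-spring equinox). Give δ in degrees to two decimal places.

sin δ = sin ε · sin L_s = sin 23.44° × sin 329.3° = -0.203088.
δ = arcsin(-0.203088) = -11.72°.

δ = -11.72°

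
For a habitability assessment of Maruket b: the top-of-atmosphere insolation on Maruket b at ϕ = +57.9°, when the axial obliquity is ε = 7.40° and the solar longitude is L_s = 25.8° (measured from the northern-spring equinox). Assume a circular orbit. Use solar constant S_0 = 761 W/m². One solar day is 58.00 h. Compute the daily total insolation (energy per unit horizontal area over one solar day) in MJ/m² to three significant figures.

30.7 MJ/m²

Solar declination: sin δ = sin ε · sin L_s = sin 7.40° × sin 25.8° = 0.05606, so δ = +3.213°.
cos h₀ = −tan(+57.9°) tan(+3.213°) = -0.0895, h₀ = 1.6604 rad.
Bracket: h₀ sin ϕ sin δ + cos ϕ cos δ sin h₀ = 1.6604×0.84712×0.05606 + 0.53140×0.99843×0.99599 = 0.078852 + 0.528438 = 0.607290.
Q̄ = (S_0/π) × [bracket] = (761/π) × 0.607290 = 147.11 W/m².
Daily total = Q̄ × 58.00 h × 3600 s/h = 147.11 × 58.00 × 3600 / 10⁶ = 30.72 MJ/m².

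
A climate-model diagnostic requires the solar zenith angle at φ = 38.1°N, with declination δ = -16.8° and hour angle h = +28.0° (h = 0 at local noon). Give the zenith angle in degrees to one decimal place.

cos θ_z = sin φ sin δ + cos φ cos δ cos h = -0.178343 + 0.665167 = 0.486824.
θ_z = arccos(0.486824) = 60.9°.

θ_z = 60.9°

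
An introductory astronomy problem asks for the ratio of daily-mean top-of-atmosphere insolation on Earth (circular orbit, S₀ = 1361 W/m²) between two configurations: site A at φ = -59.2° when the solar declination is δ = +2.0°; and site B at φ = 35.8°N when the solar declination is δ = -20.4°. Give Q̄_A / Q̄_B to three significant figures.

— Configuration A (φ=-59.2°):
cos H₀ = −tan(-59.2°) tan(+2.000°) = 0.0586, H₀ = 1.5122 rad.
Bracket: H₀ sin φ sin δ + cos φ cos δ sin H₀ = 1.5122×-0.85896×0.03490 + 0.51204×0.99939×0.99828 = -0.045332 + 0.510847 = 0.465515.
Q̄ = (S₀/π) × [bracket] = (1361/π) × 0.465515 = 201.67 W/m².
— Configuration B (φ=+35.8°):
cos H₀ = −tan(+35.8°) tan(-20.400°) = 0.2682, H₀ = 1.2993 rad.
Bracket: H₀ sin φ sin δ + cos φ cos δ sin H₀ = 1.2993×0.58496×-0.34857 + 0.81106×0.93728×0.96336 = -0.264927 + 0.732337 = 0.467410.
Q̄ = (S₀/π) × [bracket] = (1361/π) × 0.467410 = 202.49 W/m².
Ratio Q̄_A / Q̄_B = 201.67 / 202.49 = 0.9960.

Q̄_A / Q̄_B ≈ 0.996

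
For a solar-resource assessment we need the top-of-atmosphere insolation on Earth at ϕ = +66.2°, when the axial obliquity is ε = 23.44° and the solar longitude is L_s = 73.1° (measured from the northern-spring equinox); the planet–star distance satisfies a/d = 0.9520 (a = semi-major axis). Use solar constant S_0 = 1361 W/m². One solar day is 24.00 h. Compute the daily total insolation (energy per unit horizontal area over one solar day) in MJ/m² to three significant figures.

Solar declination: sin δ = sin ε · sin L_s = sin 23.44° × sin 73.1° = 0.38061, so δ = +22.371°.
cos h₀ = −tan(+66.2°) tan(+22.371°) = -0.9332, h₀ = 2.7740 rad.
Bracket: h₀ sin ϕ sin δ + cos ϕ cos δ sin h₀ = 2.7740×0.91496×0.38061 + 0.40355×0.92474×0.35938 = 0.966026 + 0.134113 = 1.100139.
Inverse-square distance factor (a/d)² = 0.9520² = 0.906304.
Q̄ = (S_0/π) × 0.906304 × [bracket] = (1361/π) × 0.906304 × 1.100139 = 431.95 W/m².
Daily total = Q̄ × 24.00 h × 3600 s/h = 431.95 × 24.00 × 3600 / 10⁶ = 37.32 MJ/m².

37.3 MJ/m²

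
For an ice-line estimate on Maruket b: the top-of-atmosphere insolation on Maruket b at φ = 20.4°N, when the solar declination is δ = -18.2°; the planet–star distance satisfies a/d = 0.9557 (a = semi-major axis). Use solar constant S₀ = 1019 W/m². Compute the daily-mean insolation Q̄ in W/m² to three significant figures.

Q̄ ≈ 215 W/m²

cos H₀ = −tan(+20.4°) tan(-18.200°) = 0.1223, H₀ = 1.4482 rad.
Bracket: H₀ sin φ sin δ + cos φ cos δ sin H₀ = 1.4482×0.34857×-0.31233 + 0.93728×0.94997×0.99250 = -0.157664 + 0.883710 = 0.726046.
Inverse-square distance factor (a/d)² = 0.9557² = 0.913362.
Q̄ = (S₀/π) × 0.913362 × [bracket] = (1019/π) × 0.913362 × 0.726046 = 215.1 W/m².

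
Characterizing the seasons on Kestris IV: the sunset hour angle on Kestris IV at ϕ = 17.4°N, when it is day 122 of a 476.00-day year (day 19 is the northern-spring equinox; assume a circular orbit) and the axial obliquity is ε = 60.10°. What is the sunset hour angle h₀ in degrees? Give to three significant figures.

h₀ = 120°

Solar longitude: L_s = 360° × (122 − 19)/476.00 = 77.899°.
sin δ = sin 60.10° × sin 77.899° = 0.84763, so δ = +57.955°.
cos h₀ = −tan ϕ · tan δ = −tan(+17.4°) × tan(+57.955°) = -0.5006, so h₀ = 2.0951 rad = 120.04°.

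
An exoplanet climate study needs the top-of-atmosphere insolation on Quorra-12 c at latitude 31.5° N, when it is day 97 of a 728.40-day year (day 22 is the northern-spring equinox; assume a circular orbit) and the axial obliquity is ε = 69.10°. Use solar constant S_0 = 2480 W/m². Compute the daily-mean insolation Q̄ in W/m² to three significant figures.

Solar longitude: L_s = 360° × (97 − 22)/728.40 = 37.068°.
sin δ = sin 69.10° × sin 37.068° = 0.56310, so δ = +34.270°.
cos h₀ = −tan(+31.5°) tan(+34.270°) = -0.4176, h₀ = 2.0016 rad.
Bracket: h₀ sin ϕ sin δ + cos ϕ cos δ sin h₀ = 2.0016×0.52250×0.56310 + 0.85264×0.82639×0.90865 = 0.588910 + 0.640247 = 1.229157.
Q̄ = (S_0/π) × [bracket] = (2480/π) × 1.229157 = 970.3 W/m².

Q̄ ≈ 970 W/m²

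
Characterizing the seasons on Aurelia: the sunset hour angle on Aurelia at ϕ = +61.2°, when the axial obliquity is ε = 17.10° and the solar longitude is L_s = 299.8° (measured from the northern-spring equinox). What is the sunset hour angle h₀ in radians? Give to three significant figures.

Solar declination: sin δ = sin ε · sin L_s = sin 17.10° × sin 299.8° = -0.25516, so δ = -14.783°.
cos h₀ = −tan ϕ · tan δ = −tan(+61.2°) × tan(-14.783°) = 0.4800, so h₀ = 1.0701 rad = 61.31°.

h₀ = 1.07 rad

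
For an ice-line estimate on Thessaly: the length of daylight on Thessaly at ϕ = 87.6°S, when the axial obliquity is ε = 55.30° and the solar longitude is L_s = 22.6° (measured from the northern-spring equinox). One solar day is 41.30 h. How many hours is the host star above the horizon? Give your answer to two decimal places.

0.00 h

Solar declination: sin δ = sin ε · sin L_s = sin 55.30° × sin 22.6° = 0.31595, so δ = +18.418°.
cos h₀ = −tan ϕ · tan δ = 7.9452 ≥ 1, so the host star never rises (polar night) and h₀ = 0.
Daylight = 2h₀/(2π) × 41.30 h = (0.0000/π) × 41.30 = 0.00 h.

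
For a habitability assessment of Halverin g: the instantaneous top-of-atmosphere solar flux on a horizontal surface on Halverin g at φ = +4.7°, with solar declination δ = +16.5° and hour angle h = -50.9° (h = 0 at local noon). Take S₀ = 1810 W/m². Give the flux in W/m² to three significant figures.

cos θ_z = sin φ sin δ + cos φ cos δ cos h = 0.023272 + 0.602671 = 0.625943.
Flux = S₀ · cos θ_z = 1810 × 0.625943 = 1133 W/m².

1.13e+03 W/m²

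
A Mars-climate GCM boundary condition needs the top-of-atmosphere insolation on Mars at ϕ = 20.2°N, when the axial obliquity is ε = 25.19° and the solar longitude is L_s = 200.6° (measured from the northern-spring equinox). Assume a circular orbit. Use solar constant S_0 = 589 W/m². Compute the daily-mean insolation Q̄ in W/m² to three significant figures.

Solar declination: sin δ = sin ε · sin L_s = sin 25.19° × sin 200.6° = -0.14975, so δ = -8.613°.
cos h₀ = −tan(+20.2°) tan(-8.613°) = 0.0557, h₀ = 1.5150 rad.
Bracket: h₀ sin ϕ sin δ + cos ϕ cos δ sin h₀ = 1.5150×0.34530×-0.14975 + 0.93849×0.98872×0.99845 = -0.078339 + 0.926466 = 0.848127.
Q̄ = (S_0/π) × [bracket] = (589/π) × 0.848127 = 159.0 W/m².

Q̄ ≈ 159 W/m²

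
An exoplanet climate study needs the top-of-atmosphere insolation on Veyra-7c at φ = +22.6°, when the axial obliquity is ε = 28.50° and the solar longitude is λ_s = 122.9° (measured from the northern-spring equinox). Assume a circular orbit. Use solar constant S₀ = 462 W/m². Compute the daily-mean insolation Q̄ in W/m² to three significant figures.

Q̄ ≈ 162 W/m²

Solar declination: sin δ = sin ε · sin λ_s = sin 28.50° × sin 122.9° = 0.40063, so δ = +23.618°.
cos H₀ = −tan(+22.6°) tan(+23.618°) = -0.1820, H₀ = 1.7538 rad.
Bracket: H₀ sin φ sin δ + cos φ cos δ sin H₀ = 1.7538×0.38430×0.40063 + 0.92321×0.91624×0.98330 = 0.270019 + 0.831756 = 1.101775.
Q̄ = (S₀/π) × [bracket] = (462/π) × 1.101775 = 162.0 W/m².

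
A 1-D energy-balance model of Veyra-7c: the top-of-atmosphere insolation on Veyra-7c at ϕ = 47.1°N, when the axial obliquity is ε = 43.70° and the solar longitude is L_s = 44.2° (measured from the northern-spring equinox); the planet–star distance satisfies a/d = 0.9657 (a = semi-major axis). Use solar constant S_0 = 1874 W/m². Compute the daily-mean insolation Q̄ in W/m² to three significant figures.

Q̄ ≈ 700 W/m²

Solar declination: sin δ = sin ε · sin L_s = sin 43.70° × sin 44.2° = 0.48166, so δ = +28.794°.
cos h₀ = −tan(+47.1°) tan(+28.794°) = -0.5915, h₀ = 2.2037 rad.
Bracket: h₀ sin ϕ sin δ + cos ϕ cos δ sin h₀ = 2.2037×0.73254×0.48166 + 0.68072×0.87636×0.80634 = 0.777543 + 0.481027 = 1.258570.
Inverse-square distance factor (a/d)² = 0.9657² = 0.932576.
Q̄ = (S_0/π) × 0.932576 × [bracket] = (1874/π) × 0.932576 × 1.258570 = 700.1 W/m².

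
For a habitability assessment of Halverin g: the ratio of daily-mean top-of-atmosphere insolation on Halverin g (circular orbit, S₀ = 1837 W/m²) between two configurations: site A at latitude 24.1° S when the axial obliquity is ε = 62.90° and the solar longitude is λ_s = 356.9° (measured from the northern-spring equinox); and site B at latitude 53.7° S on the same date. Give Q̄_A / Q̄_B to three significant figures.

Q̄_A / Q̄_B ≈ 1.44

— Configuration A (φ=-24.1°):
Solar declination: sin δ = sin ε · sin λ_s = sin 62.90° × sin 356.9° = -0.04814, so δ = -2.759°.
cos H₀ = −tan(-24.1°) tan(-2.759°) = -0.0216, H₀ = 1.5924 rad.
Bracket: H₀ sin φ sin δ + cos φ cos δ sin H₀ = 1.5924×-0.40833×-0.04814 + 0.91283×0.99884×0.99977 = 0.031302 + 0.911561 = 0.942863.
Q̄ = (S₀/π) × [bracket] = (1837/π) × 0.942863 = 551.33 W/m².
— Configuration B (φ=-53.7°):
cos H₀ = −tan(-53.7°) tan(-2.759°) = -0.0656, H₀ = 1.6365 rad.
Bracket: H₀ sin φ sin δ + cos φ cos δ sin H₀ = 1.6365×-0.80593×-0.04814 + 0.59201×0.99884×0.99785 = 0.063492 + 0.590052 = 0.653544.
Q̄ = (S₀/π) × [bracket] = (1837/π) × 0.653544 = 382.15 W/m².
Ratio Q̄_A / Q̄_B = 551.33 / 382.15 = 1.443.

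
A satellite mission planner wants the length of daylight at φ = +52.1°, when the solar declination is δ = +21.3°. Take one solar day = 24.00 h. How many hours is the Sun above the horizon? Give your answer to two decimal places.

cos H₀ = −tan φ · tan δ = −tan(+52.1°) × tan(+21.300°) = -0.5008, so H₀ = 2.0954 rad = 120.05°.
Daylight = 2H₀/(2π) × 24.00 h = (2.0954/π) × 24.00 = 16.01 h.

16.01 h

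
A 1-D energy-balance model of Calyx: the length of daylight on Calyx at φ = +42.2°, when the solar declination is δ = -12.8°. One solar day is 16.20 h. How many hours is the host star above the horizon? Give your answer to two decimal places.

cos H₀ = −tan φ · tan δ = −tan(+42.2°) × tan(-12.800°) = 0.2060, so H₀ = 1.3633 rad = 78.11°.
Daylight = 2H₀/(2π) × 16.20 h = (1.3633/π) × 16.20 = 7.03 h.

7.03 h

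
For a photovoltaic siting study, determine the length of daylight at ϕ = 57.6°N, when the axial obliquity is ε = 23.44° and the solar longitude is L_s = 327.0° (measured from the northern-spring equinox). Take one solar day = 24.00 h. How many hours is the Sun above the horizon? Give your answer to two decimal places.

9.27 h

Solar declination: sin δ = sin ε · sin L_s = sin 23.44° × sin 327.0° = -0.21665, so δ = -12.512°.
cos h₀ = −tan ϕ · tan δ = −tan(+57.6°) × tan(-12.512°) = 0.3497, so h₀ = 1.2136 rad = 69.53°.
Daylight = 2h₀/(2π) × 24.00 h = (1.2136/π) × 24.00 = 9.27 h.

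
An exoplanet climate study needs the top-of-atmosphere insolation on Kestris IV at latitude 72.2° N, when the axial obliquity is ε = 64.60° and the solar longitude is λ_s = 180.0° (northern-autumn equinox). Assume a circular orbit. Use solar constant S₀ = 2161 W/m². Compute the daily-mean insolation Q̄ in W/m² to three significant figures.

Q̄ ≈ 210 W/m²

Solar declination: sin δ = sin ε · sin λ_s = sin 64.60° × sin 180.0° = 0.00000, so δ = +0.000°.
cos H₀ = −tan(+72.2°) tan(+0.000°) = -0.0000, H₀ = 1.5708 rad.
Bracket: H₀ sin φ sin δ + cos φ cos δ sin H₀ = 1.5708×0.95213×0.00000 + 0.30570×1.00000×1.00000 = 0.000000 + 0.305700 = 0.305700.
Q̄ = (S₀/π) × [bracket] = (2161/π) × 0.305700 = 210.3 W/m².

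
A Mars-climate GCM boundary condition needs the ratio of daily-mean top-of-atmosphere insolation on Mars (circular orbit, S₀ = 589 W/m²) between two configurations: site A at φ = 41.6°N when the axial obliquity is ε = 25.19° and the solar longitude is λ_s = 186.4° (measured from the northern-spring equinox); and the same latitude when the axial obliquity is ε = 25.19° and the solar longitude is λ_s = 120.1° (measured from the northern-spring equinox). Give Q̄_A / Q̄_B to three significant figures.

Q̄_A / Q̄_B ≈ 0.622

— Configuration A (φ=+41.6°):
Solar declination: sin δ = sin ε · sin λ_s = sin 25.19° × sin 186.4° = -0.04744, so δ = -2.719°.
cos H₀ = −tan(+41.6°) tan(-2.719°) = 0.0422, H₀ = 1.5286 rad.
Bracket: H₀ sin φ sin δ + cos φ cos δ sin H₀ = 1.5286×0.66393×-0.04744 + 0.74780×0.99887×0.99911 = -0.048146 + 0.746290 = 0.698144.
Q̄ = (S₀/π) × [bracket] = (589/π) × 0.698144 = 130.89 W/m².
— Configuration B (φ=+41.6°):
Solar declination: sin δ = sin ε · sin λ_s = sin 25.19° × sin 120.1° = 0.36823, so δ = +21.606°.
cos H₀ = −tan(+41.6°) tan(+21.606°) = -0.3516, H₀ = 1.9301 rad.
Bracket: H₀ sin φ sin δ + cos φ cos δ sin H₀ = 1.9301×0.66393×0.36823 + 0.74780×0.92974×0.93614 = 0.471869 + 0.650860 = 1.122729.
Q̄ = (S₀/π) × [bracket] = (589/π) × 1.122729 = 210.49 W/m².
Ratio Q̄_A / Q̄_B = 130.89 / 210.49 = 0.6218.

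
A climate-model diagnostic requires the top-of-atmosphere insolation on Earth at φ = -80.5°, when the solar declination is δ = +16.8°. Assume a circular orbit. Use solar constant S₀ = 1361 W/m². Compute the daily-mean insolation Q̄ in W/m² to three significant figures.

Q̄ ≈ 0.00 W/m²

cos H₀ = −tan(-80.5°) tan(+16.800°) = 1.8042 ≥ 1 ⇒ polar night, H₀ = 0 and Q̄ = 0.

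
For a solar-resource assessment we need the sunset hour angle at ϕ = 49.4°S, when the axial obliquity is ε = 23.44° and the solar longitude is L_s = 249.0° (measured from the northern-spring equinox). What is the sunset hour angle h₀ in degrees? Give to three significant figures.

Solar declination: sin δ = sin ε · sin L_s = sin 23.44° × sin 249.0° = -0.37137, so δ = -21.800°.
cos h₀ = −tan ϕ · tan δ = −tan(-49.4°) × tan(-21.800°) = -0.4667, so h₀ = 2.0563 rad = 117.82°.

h₀ = 118°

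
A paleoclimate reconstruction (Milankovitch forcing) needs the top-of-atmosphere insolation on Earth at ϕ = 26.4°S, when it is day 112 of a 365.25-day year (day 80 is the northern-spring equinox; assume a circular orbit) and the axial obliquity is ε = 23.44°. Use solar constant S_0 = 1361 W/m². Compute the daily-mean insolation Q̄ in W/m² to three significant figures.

Q̄ ≈ 319 W/m²

Solar longitude: L_s = 360° × (112 − 80)/365.25 = 31.540°.
sin δ = sin 23.44° × sin 31.540° = 0.20808, so δ = +12.010°.
cos h₀ = −tan(-26.4°) tan(+12.010°) = 0.1056, h₀ = 1.4650 rad.
Bracket: h₀ sin ϕ sin δ + cos ϕ cos δ sin h₀ = 1.4650×-0.44464×0.20808 + 0.89571×0.97811×0.99441 = -0.135543 + 0.871205 = 0.735662.
Q̄ = (S_0/π) × [bracket] = (1361/π) × 0.735662 = 318.7 W/m².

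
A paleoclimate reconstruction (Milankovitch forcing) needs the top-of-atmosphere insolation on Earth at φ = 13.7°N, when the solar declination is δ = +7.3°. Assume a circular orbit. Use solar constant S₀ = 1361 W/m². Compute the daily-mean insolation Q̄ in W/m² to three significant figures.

cos H₀ = −tan(+13.7°) tan(+7.300°) = -0.0312, H₀ = 1.6020 rad.
Bracket: H₀ sin φ sin δ + cos φ cos δ sin H₀ = 1.6020×0.23684×0.12706 + 0.97155×0.99189×0.99951 = 0.048209 + 0.963199 = 1.011408.
Q̄ = (S₀/π) × [bracket] = (1361/π) × 1.011408 = 438.2 W/m².

Q̄ ≈ 438 W/m²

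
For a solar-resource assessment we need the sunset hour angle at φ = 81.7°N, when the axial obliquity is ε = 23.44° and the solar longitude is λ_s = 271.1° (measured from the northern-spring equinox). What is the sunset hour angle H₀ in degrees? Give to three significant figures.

Solar declination: sin δ = sin ε · sin λ_s = sin 23.44° × sin 271.1° = -0.39772, so δ = -23.435°.
cos H₀ = −tan φ · tan δ = 2.9713 ≥ 1, so the Sun never rises (polar night) and H₀ = 0.

H₀ = 0.00°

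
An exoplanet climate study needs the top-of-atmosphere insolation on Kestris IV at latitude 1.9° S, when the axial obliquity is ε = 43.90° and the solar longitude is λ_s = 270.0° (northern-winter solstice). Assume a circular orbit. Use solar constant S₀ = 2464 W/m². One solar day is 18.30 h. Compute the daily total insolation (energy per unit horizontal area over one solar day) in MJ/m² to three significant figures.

39.1 MJ/m²

Solar declination: sin δ = sin ε · sin λ_s = sin 43.90° × sin 270.0° = -0.69340, so δ = -43.900°.
cos H₀ = −tan(-1.9°) tan(-43.900°) = -0.0319, H₀ = 1.6027 rad.
Bracket: H₀ sin φ sin δ + cos φ cos δ sin H₀ = 1.6027×-0.03316×-0.69340 + 0.99945×0.72055×0.99949 = 0.036851 + 0.719786 = 0.756637.
Q̄ = (S₀/π) × [bracket] = (2464/π) × 0.756637 = 593.44 W/m².
Daily total = Q̄ × 18.30 h × 3600 s/h = 593.44 × 18.30 × 3600 / 10⁶ = 39.10 MJ/m².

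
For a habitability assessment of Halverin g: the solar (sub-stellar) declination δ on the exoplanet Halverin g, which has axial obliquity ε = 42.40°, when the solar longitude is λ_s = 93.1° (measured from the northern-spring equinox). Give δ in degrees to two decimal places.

sin δ = sin ε · sin λ_s = sin 42.40° × sin 93.1° = 0.673316.
δ = arcsin(0.673316) = +42.32°.

δ = +42.32°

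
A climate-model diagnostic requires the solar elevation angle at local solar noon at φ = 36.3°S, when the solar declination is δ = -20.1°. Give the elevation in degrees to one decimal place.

At local noon the hour angle is zero, so the zenith angle equals |φ − δ| = |-36.3° − (-20.100°)| = 16.200°.
Elevation = 90° − 16.200° = 73.8°.

73.8°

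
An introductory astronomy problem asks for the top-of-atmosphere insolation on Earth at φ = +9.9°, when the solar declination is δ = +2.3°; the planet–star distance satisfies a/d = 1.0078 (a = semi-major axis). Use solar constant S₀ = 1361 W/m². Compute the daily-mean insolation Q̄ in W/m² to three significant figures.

cos H₀ = −tan(+9.9°) tan(+2.300°) = -0.0070, H₀ = 1.5778 rad.
Bracket: H₀ sin φ sin δ + cos φ cos δ sin H₀ = 1.5778×0.17193×0.04013 + 0.98511×0.99919×0.99998 = 0.010886 + 0.984292 = 0.995178.
Inverse-square distance factor (a/d)² = 1.0078² = 1.015661.
Q̄ = (S₀/π) × 1.015661 × [bracket] = (1361/π) × 1.015661 × 0.995178 = 437.9 W/m².

Q̄ ≈ 438 W/m²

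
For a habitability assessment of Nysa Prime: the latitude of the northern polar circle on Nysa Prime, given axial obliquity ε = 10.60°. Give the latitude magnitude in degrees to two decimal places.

The polar circle is the lowest latitude that experiences at least one full rotation of continuous daylight at the northern-summer solstice; it lies at |φ| = 90° − ε = 90° − 10.60° = 79.40°.

79.40°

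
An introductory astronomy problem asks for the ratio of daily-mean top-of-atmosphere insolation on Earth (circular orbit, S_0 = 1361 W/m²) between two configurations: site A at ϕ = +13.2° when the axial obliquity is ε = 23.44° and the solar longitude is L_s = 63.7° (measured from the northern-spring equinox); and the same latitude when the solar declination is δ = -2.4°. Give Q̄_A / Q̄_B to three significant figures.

Q̄_A / Q̄_B ≈ 1.09

— Configuration A (ϕ=+13.2°):
Solar declination: sin δ = sin ε · sin L_s = sin 23.44° × sin 63.7° = 0.35661, so δ = +20.892°.
cos h₀ = −tan(+13.2°) tan(+20.892°) = -0.0895, h₀ = 1.6604 rad.
Bracket: h₀ sin ϕ sin δ + cos ϕ cos δ sin h₀ = 1.6604×0.22835×0.35661 + 0.97358×0.93425×0.99598 = 0.135210 + 0.905911 = 1.041121.
Q̄ = (S_0/π) × [bracket] = (1361/π) × 1.041121 = 451.03 W/m².
— Configuration B (ϕ=+13.2°):
cos h₀ = −tan(+13.2°) tan(-2.400°) = 0.0098, h₀ = 1.5610 rad.
Bracket: h₀ sin ϕ sin δ + cos ϕ cos δ sin h₀ = 1.5610×0.22835×-0.04188 + 0.97358×0.99912×0.99995 = -0.014928 + 0.972675 = 0.957747.
Q̄ = (S_0/π) × [bracket] = (1361/π) × 0.957747 = 414.91 W/m².
Ratio Q̄_A / Q̄_B = 451.03 / 414.91 = 1.087.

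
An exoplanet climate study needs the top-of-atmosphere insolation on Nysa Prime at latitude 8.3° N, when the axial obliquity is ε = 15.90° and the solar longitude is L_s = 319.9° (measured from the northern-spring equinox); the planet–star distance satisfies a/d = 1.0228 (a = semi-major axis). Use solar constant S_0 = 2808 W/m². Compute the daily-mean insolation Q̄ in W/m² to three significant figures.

Q̄ ≈ 874 W/m²

Solar declination: sin δ = sin ε · sin L_s = sin 15.90° × sin 319.9° = -0.17646, so δ = -10.164°.
cos h₀ = −tan(+8.3°) tan(-10.164°) = 0.0262, h₀ = 1.5446 rad.
Bracket: h₀ sin ϕ sin δ + cos ϕ cos δ sin h₀ = 1.5446×0.14436×-0.17646 + 0.98953×0.98431×0.99966 = -0.039347 + 0.973673 = 0.934326.
Inverse-square distance factor (a/d)² = 1.0228² = 1.046120.
Q̄ = (S_0/π) × 1.046120 × [bracket] = (2808/π) × 1.046120 × 0.934326 = 873.6 W/m².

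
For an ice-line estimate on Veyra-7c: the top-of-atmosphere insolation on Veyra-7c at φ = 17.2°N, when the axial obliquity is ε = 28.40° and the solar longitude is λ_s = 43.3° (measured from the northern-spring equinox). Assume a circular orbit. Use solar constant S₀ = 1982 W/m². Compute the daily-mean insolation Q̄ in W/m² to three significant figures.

Solar declination: sin δ = sin ε · sin λ_s = sin 28.40° × sin 43.3° = 0.32619, so δ = +19.038°.
cos H₀ = −tan(+17.2°) tan(+19.038°) = -0.1068, H₀ = 1.6778 rad.
Bracket: H₀ sin φ sin δ + cos φ cos δ sin H₀ = 1.6778×0.29571×0.32619 + 0.95528×0.94530×0.99428 = 0.161837 + 0.897861 = 1.059698.
Q̄ = (S₀/π) × [bracket] = (1982/π) × 1.059698 = 668.6 W/m².

Q̄ ≈ 669 W/m²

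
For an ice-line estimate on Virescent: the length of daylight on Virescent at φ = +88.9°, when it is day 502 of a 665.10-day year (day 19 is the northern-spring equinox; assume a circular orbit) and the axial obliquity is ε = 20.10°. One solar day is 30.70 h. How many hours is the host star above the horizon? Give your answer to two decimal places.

0.00 h

Solar longitude: λ_s = 360° × (502 − 19)/665.10 = 261.434°.
sin δ = sin 20.10° × sin 261.434° = -0.33983, so δ = -19.866°.
cos H₀ = −tan φ · tan δ = 18.8183 ≥ 1, so the host star never rises (polar night) and H₀ = 0.
Daylight = 2H₀/(2π) × 30.70 h = (0.0000/π) × 30.70 = 0.00 h.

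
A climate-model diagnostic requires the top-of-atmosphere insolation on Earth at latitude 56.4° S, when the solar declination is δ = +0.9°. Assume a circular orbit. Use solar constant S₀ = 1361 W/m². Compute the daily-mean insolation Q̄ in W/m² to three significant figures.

cos H₀ = −tan(-56.4°) tan(+0.900°) = 0.0236, H₀ = 1.5471 rad.
Bracket: H₀ sin φ sin δ + cos φ cos δ sin H₀ = 1.5471×-0.83292×0.01571 + 0.55339×0.99988×0.99972 = -0.020244 + 0.553169 = 0.532925.
Q̄ = (S₀/π) × [bracket] = (1361/π) × 0.532925 = 230.9 W/m².

Q̄ ≈ 231 W/m²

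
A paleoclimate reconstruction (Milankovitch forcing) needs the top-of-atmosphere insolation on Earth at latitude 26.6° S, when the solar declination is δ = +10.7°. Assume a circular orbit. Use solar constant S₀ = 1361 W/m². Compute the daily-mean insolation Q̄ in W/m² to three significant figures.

Q̄ ≈ 326 W/m²

cos H₀ = −tan(-26.6°) tan(+10.700°) = 0.0946, H₀ = 1.4760 rad.
Bracket: H₀ sin φ sin δ + cos φ cos δ sin H₀ = 1.4760×-0.44776×0.18567 + 0.89415×0.98261×0.99551 = -0.122708 + 0.874656 = 0.751948.
Q̄ = (S₀/π) × [bracket] = (1361/π) × 0.751948 = 325.8 W/m².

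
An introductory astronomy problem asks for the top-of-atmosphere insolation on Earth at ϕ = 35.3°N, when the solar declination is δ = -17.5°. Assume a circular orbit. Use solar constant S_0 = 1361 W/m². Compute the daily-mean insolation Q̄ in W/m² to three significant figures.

Q̄ ≈ 227 W/m²

cos h₀ = −tan(+35.3°) tan(-17.500°) = 0.2232, h₀ = 1.3457 rad.
Bracket: h₀ sin ϕ sin δ + cos ϕ cos δ sin h₀ = 1.3457×0.57786×-0.30071 + 0.81614×0.95372×0.97476 = -0.233840 + 0.758723 = 0.524883.
Q̄ = (S_0/π) × [bracket] = (1361/π) × 0.524883 = 227.4 W/m².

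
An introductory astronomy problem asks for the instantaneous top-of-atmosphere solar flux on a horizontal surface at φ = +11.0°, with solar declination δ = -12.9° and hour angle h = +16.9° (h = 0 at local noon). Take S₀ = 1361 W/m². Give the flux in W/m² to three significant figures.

cos θ_z = sin φ sin δ + cos φ cos δ cos h = -0.042598 + 0.915529 = 0.872931.
Flux = S₀ · cos θ_z = 1361 × 0.872931 = 1188 W/m².

1.19e+03 W/m²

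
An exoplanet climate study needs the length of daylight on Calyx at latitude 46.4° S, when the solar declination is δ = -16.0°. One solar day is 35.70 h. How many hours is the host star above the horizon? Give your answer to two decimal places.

21.33 h

cos h₀ = −tan ϕ · tan δ = −tan(-46.4°) × tan(-16.000°) = -0.3011, so h₀ = 1.8767 rad = 107.52°.
Daylight = 2h₀/(2π) × 35.70 h = (1.8767/π) × 35.70 = 21.33 h.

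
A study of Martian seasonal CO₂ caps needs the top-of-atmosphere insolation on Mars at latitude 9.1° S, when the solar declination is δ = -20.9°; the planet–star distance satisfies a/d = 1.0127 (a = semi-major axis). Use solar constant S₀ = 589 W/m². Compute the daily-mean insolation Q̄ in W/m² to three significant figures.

Q̄ ≈ 195 W/m²

cos H₀ = −tan(-9.1°) tan(-20.900°) = -0.0612, H₀ = 1.6320 rad.
Bracket: H₀ sin φ sin δ + cos φ cos δ sin H₀ = 1.6320×-0.15816×-0.35674 + 0.98741×0.93420×0.99813 = 0.092081 + 0.920713 = 1.012794.
Inverse-square distance factor (a/d)² = 1.0127² = 1.025561.
Q̄ = (S₀/π) × 1.025561 × [bracket] = (589/π) × 1.025561 × 1.012794 = 194.7 W/m².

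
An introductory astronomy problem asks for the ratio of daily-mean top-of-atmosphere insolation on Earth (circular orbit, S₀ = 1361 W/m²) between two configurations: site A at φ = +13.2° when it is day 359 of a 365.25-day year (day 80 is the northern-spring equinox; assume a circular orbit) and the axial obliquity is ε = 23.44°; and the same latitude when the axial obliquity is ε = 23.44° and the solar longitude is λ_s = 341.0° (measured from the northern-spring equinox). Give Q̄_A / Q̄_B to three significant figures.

Q̄_A / Q̄_B ≈ 0.823

— Configuration A (φ=+13.2°):
Solar longitude: λ_s = 360° × (359 − 80)/365.25 = 274.990°.
sin δ = sin 23.44° × sin 274.990° = -0.39628, so δ = -23.346°.
cos H₀ = −tan(+13.2°) tan(-23.346°) = 0.1012, H₀ = 1.4694 rad.
Bracket: H₀ sin φ sin δ + cos φ cos δ sin H₀ = 1.4694×0.22835×-0.39628 + 0.97358×0.91813×0.99486 = -0.132967 + 0.889278 = 0.756311.
Q̄ = (S₀/π) × [bracket] = (1361/π) × 0.756311 = 327.65 W/m².
— Configuration B (φ=+13.2°):
Solar declination: sin δ = sin ε · sin λ_s = sin 23.44° × sin 341.0° = -0.12951, so δ = -7.441°.
cos H₀ = −tan(+13.2°) tan(-7.441°) = 0.0306, H₀ = 1.5402 rad.
Bracket: H₀ sin φ sin δ + cos φ cos δ sin H₀ = 1.5402×0.22835×-0.12951 + 0.97358×0.99158×0.99953 = -0.045549 + 0.964929 = 0.919380.
Q̄ = (S₀/π) × [bracket] = (1361/π) × 0.919380 = 398.29 W/m².
Ratio Q̄_A / Q̄_B = 327.65 / 398.29 = 0.8226.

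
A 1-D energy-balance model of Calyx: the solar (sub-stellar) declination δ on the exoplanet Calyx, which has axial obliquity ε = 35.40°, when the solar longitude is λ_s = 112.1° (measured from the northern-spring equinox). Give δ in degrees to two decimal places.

sin δ = sin ε · sin λ_s = sin 35.40° × sin 112.1° = 0.536721.
δ = arcsin(0.536721) = +32.46°.

δ = +32.46°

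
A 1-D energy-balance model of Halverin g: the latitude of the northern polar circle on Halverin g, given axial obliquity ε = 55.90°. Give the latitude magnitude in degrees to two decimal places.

The polar circle is the lowest latitude that experiences at least one full rotation of continuous daylight at the northern-summer solstice; it lies at |φ| = 90° − ε = 90° − 55.90° = 34.10°.

34.10°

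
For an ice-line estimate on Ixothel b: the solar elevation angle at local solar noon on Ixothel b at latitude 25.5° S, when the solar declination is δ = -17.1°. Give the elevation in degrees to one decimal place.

81.6°

At local noon the hour angle is zero, so the zenith angle equals |ϕ − δ| = |-25.5° − (-17.100°)| = 8.400°.
Elevation = 90° − 8.400° = 81.6°.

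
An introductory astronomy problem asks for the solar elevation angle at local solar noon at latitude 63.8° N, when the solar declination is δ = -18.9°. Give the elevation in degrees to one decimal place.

7.3°

At local noon the hour angle is zero, so the zenith angle equals |φ − δ| = |+63.8° − (-18.900°)| = 82.700°.
Elevation = 90° − 82.700° = 7.3°.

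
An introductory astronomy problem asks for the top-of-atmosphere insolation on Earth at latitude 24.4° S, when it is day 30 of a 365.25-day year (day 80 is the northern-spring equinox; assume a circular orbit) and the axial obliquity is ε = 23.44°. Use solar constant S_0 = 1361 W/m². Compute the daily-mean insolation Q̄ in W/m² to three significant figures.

Solar longitude: L_s = 360° × (30 − 80)/365.25 = -49.281°, i.e. -49.281° + 360° = 310.719°.
sin δ = sin 23.44° × sin 310.719° = -0.30149, so δ = -17.547°.
cos h₀ = −tan(-24.4°) tan(-17.547°) = -0.1434, h₀ = 1.7147 rad.
Bracket: h₀ sin ϕ sin δ + cos ϕ cos δ sin h₀ = 1.7147×-0.41310×-0.30149 + 0.91068×0.95347×0.98966 = 0.213558 + 0.859328 = 1.072886.
Q̄ = (S_0/π) × [bracket] = (1361/π) × 1.072886 = 464.8 W/m².

Q̄ ≈ 465 W/m²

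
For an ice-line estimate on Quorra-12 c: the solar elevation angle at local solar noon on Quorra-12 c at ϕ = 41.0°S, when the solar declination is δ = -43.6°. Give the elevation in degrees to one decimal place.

87.4°

At local noon the hour angle is zero, so the zenith angle equals |ϕ − δ| = |-41.0° − (-43.600°)| = 2.600°.
Elevation = 90° − 2.600° = 87.4°.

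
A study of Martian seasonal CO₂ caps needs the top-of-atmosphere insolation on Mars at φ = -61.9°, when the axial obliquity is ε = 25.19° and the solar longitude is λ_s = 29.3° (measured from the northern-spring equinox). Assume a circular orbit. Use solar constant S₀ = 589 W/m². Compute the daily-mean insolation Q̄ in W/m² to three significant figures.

Q̄ ≈ 39.2 W/m²

Solar declination: sin δ = sin ε · sin λ_s = sin 25.19° × sin 29.3° = 0.20829, so δ = +12.022°.
cos H₀ = −tan(-61.9°) tan(+12.022°) = 0.3988, H₀ = 1.1605 rad.
Bracket: H₀ sin φ sin δ + cos φ cos δ sin H₀ = 1.1605×-0.88213×0.20829 + 0.47101×0.97807×0.91702 = -0.213229 + 0.422453 = 0.209224.
Q̄ = (S₀/π) × [bracket] = (589/π) × 0.209224 = 39.23 W/m².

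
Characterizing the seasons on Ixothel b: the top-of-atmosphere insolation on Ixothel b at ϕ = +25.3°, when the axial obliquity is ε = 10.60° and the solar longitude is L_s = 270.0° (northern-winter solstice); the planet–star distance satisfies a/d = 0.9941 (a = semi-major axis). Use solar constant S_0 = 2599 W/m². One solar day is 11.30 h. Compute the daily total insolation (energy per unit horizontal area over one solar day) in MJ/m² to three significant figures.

25.6 MJ/m²

Solar declination: sin δ = sin ε · sin L_s = sin 10.60° × sin 270.0° = -0.18395, so δ = -10.600°.
cos h₀ = −tan(+25.3°) tan(-10.600°) = 0.0885, h₀ = 1.4822 rad.
Bracket: h₀ sin ϕ sin δ + cos ϕ cos δ sin h₀ = 1.4822×0.42736×-0.18395 + 0.90408×0.98294×0.99608 = -0.116520 + 0.885173 = 0.768653.
Inverse-square distance factor (a/d)² = 0.9941² = 0.988235.
Q̄ = (S_0/π) × 0.988235 × [bracket] = (2599/π) × 0.988235 × 0.768653 = 628.42 W/m².
Daily total = Q̄ × 11.30 h × 3600 s/h = 628.42 × 11.30 × 3600 / 10⁶ = 25.56 MJ/m².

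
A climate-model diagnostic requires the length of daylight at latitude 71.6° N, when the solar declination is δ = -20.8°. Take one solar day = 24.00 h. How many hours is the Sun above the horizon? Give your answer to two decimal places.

0.00 h

cos h₀ = −tan ϕ · tan δ = 1.1419 ≥ 1, so the Sun never rises (polar night) and h₀ = 0.
Daylight = 2h₀/(2π) × 24.00 h = (0.0000/π) × 24.00 = 0.00 h.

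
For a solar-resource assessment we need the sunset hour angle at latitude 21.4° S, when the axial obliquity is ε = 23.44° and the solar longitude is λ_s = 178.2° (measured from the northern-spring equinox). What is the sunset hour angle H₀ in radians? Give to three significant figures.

H₀ = 1.57 rad

Solar declination: sin δ = sin ε · sin λ_s = sin 23.44° × sin 178.2° = 0.01249, so δ = +0.716°.
cos H₀ = −tan φ · tan δ = −tan(-21.4°) × tan(+0.716°) = 0.0049, so H₀ = 1.5659 rad = 89.72°.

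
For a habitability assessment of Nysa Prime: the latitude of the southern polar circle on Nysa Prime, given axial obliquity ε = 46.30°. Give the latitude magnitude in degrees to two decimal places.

The polar circle is the lowest latitude that experiences at least one full rotation of continuous darkness at the northern-summer solstice; it lies at |φ| = 90° − ε = 90° − 46.30° = 43.70°.

43.70°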